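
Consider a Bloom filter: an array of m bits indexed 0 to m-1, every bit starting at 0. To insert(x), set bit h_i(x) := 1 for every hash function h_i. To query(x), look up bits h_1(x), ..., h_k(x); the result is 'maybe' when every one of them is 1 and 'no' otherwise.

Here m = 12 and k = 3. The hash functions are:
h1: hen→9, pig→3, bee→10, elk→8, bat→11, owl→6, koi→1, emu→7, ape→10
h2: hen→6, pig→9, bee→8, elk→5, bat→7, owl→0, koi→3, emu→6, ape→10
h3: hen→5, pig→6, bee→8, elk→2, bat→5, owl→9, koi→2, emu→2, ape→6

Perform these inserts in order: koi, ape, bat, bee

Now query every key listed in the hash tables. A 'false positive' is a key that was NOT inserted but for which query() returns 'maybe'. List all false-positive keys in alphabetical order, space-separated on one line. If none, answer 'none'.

Answer: elk emu

Derivation:
Start: bits=000000000000
After insert 'koi': sets bits 1 2 3 -> bits=011100000000
After insert 'ape': sets bits 6 10 -> bits=011100100010
After insert 'bat': sets bits 5 7 11 -> bits=011101110011
After insert 'bee': sets bits 8 10 -> bits=011101111011
Not inserted: elk emu hen owl pig — query each against bits=011101111011:
query elk: checks bit2=1, bit5=1, bit8=1 (all 1) -> maybe => FALSE POSITIVE
query emu: checks bit2=1, bit6=1, bit7=1 (all 1) -> maybe => FALSE POSITIVE
query hen: checks bit5=1, bit6=1, bit9=0 (has a 0) -> no => not a false positive
query owl: checks bit0=0, bit6=1, bit9=0 (has a 0) -> no => not a false positive
query pig: checks bit3=1, bit6=1, bit9=0 (has a 0) -> no => not a false positive
False positives (alphabetical): elk emu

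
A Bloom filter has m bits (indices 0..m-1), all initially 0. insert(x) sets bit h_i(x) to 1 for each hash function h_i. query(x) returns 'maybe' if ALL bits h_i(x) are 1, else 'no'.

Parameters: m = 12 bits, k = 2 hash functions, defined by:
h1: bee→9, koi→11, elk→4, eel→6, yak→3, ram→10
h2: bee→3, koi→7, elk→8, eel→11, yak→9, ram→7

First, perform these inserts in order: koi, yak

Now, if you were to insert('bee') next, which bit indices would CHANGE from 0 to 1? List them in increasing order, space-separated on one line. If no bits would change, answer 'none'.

Start: bits=000000000000
After insert 'koi': sets bits 7 11 -> bits=000000010001
After insert 'yak': sets bits 3 9 -> bits=000100010101
insert 'bee' would touch bits 3 9; currently bit3=1, bit9=1
Bits that are 0 among those (would change 0->1): none

Answer: none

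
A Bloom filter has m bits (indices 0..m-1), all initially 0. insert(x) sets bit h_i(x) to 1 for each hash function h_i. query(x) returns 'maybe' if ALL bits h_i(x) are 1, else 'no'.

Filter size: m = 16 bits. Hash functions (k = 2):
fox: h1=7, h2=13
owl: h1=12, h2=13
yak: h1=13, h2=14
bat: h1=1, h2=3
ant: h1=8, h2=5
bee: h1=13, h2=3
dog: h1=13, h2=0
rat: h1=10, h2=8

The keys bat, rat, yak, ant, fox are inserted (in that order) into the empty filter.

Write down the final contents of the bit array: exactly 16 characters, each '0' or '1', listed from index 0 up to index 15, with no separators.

Answer: 0101010110100110

Derivation:
Start: bits=0000000000000000
After insert 'bat': sets bits 1 3 -> bits=0101000000000000
After insert 'rat': sets bits 8 10 -> bits=0101000010100000
After insert 'yak': sets bits 13 14 -> bits=0101000010100110
After insert 'ant': sets bits 5 8 -> bits=0101010010100110
After insert 'fox': sets bits 7 13 -> bits=0101010110100110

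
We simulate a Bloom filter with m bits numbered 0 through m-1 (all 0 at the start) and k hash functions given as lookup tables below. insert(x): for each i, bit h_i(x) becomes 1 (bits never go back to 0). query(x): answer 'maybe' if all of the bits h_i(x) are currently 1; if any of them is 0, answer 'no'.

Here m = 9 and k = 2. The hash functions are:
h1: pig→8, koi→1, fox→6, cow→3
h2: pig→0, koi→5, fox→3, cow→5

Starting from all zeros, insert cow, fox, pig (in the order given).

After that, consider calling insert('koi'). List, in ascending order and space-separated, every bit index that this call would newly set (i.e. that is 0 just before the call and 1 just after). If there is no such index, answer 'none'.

Answer: 1

Derivation:
Start: bits=000000000
After insert 'cow': sets bits 3 5 -> bits=000101000
After insert 'fox': sets bits 3 6 -> bits=000101100
After insert 'pig': sets bits 0 8 -> bits=100101101
insert 'koi' would touch bits 1 5; currently bit1=0, bit5=1
Bits that are 0 among those (would change 0->1): 1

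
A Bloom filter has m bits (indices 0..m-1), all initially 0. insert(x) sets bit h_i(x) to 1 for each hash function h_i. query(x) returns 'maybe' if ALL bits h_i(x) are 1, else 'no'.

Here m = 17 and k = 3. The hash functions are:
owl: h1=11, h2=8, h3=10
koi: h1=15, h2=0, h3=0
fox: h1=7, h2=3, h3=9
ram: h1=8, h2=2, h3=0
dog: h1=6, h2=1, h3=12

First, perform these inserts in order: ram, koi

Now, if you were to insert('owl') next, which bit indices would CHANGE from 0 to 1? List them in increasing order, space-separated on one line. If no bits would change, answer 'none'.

Answer: 10 11

Derivation:
Start: bits=00000000000000000
After insert 'ram': sets bits 0 2 8 -> bits=10100000100000000
After insert 'koi': sets bits 0 15 -> bits=10100000100000010
insert 'owl' would touch bits 8 10 11; currently bit8=1, bit10=0, bit11=0
Bits that are 0 among those (would change 0->1): 10 11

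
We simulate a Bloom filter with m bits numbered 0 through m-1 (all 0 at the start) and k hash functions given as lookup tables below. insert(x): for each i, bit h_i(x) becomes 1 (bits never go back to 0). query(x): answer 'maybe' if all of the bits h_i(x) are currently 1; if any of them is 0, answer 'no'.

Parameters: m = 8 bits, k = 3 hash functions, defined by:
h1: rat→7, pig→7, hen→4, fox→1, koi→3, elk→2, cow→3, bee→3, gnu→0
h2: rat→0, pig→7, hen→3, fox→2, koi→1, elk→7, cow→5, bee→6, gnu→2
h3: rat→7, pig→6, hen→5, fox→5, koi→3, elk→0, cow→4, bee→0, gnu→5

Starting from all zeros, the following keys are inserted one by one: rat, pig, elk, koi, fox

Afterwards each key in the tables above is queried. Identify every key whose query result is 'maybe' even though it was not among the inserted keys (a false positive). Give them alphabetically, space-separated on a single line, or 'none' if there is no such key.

Answer: bee gnu

Derivation:
Start: bits=00000000
After insert 'rat': sets bits 0 7 -> bits=10000001
After insert 'pig': sets bits 6 7 -> bits=10000011
After insert 'elk': sets bits 0 2 7 -> bits=10100011
After insert 'koi': sets bits 1 3 -> bits=11110011
After insert 'fox': sets bits 1 2 5 -> bits=11110111
Not inserted: bee cow gnu hen — query each against bits=11110111:
query bee: checks bit0=1, bit3=1, bit6=1 (all 1) -> maybe => FALSE POSITIVE
query cow: checks bit3=1, bit4=0, bit5=1 (has a 0) -> no => not a false positive
query gnu: checks bit0=1, bit2=1, bit5=1 (all 1) -> maybe => FALSE POSITIVE
query hen: checks bit3=1, bit4=0, bit5=1 (has a 0) -> no => not a false positive
False positives (alphabetical): bee gnu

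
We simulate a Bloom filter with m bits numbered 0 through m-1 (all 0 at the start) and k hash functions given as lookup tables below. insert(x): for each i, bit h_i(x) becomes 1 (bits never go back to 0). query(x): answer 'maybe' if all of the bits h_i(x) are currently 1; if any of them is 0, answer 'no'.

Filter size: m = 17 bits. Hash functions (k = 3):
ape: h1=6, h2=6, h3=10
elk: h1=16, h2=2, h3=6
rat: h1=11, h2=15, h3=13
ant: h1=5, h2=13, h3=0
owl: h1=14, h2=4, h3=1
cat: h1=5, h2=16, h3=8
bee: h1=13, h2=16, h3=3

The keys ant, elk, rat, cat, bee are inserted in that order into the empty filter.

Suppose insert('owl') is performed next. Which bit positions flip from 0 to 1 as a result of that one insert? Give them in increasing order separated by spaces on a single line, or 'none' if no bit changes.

Answer: 1 4 14

Derivation:
Start: bits=00000000000000000
After insert 'ant': sets bits 0 5 13 -> bits=10000100000001000
After insert 'elk': sets bits 2 6 16 -> bits=10100110000001001
After insert 'rat': sets bits 11 13 15 -> bits=10100110000101011
After insert 'cat': sets bits 5 8 16 -> bits=10100110100101011
After insert 'bee': sets bits 3 13 16 -> bits=10110110100101011
insert 'owl' would touch bits 1 4 14; currently bit1=0, bit4=0, bit14=0
Bits that are 0 among those (would change 0->1): 1 4 14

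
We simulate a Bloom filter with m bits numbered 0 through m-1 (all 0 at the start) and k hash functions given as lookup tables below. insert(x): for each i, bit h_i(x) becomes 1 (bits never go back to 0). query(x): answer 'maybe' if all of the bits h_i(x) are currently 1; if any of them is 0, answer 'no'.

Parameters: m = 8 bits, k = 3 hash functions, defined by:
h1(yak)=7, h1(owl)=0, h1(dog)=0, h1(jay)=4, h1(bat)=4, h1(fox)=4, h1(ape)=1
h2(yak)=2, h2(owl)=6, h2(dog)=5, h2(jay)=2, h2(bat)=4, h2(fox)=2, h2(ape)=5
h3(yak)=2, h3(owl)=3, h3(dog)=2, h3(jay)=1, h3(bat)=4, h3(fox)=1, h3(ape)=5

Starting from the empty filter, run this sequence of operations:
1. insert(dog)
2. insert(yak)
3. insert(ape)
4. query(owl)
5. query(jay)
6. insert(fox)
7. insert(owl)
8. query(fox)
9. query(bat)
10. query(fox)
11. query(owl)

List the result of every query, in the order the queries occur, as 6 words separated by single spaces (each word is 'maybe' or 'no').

Start: bits=00000000
Op 1: insert dog -> sets bits 0 2 5 -> bits=10100100
Op 2: insert yak -> sets bits 2 7 -> bits=10100101
Op 3: insert ape -> sets bits 1 5 -> bits=11100101
Op 4: query owl -> checks bit0=1, bit3=0, bit6=0 (has a 0) -> no
Op 5: query jay -> checks bit1=1, bit2=1, bit4=0 (has a 0) -> no
Op 6: insert fox -> sets bits 1 2 4 -> bits=11101101
Op 7: insert owl -> sets bits 0 3 6 -> bits=11111111
Op 8: query fox -> checks bit1=1, bit2=1, bit4=1 (all 1) -> maybe
Op 9: query bat -> checks bit4=1 (all 1) -> maybe
Op 10: query fox -> checks bit1=1, bit2=1, bit4=1 (all 1) -> maybe
Op 11: query owl -> checks bit0=1, bit3=1, bit6=1 (all 1) -> maybe
Query results in order: no no maybe maybe maybe maybe

Answer: no no maybe maybe maybe maybe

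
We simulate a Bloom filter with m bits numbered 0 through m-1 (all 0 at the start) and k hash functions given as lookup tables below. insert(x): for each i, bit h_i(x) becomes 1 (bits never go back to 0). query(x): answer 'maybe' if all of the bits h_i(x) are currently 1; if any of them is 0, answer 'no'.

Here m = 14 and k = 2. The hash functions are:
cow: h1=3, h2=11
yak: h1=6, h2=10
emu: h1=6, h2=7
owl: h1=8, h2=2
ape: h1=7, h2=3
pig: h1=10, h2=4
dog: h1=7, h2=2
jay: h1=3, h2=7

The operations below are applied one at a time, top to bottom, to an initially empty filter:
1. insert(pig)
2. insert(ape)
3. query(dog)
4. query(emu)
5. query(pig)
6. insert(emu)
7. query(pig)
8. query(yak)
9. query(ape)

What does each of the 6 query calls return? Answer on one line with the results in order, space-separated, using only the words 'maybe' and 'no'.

Answer: no no maybe maybe maybe maybe

Derivation:
Start: bits=00000000000000
Op 1: insert pig -> sets bits 4 10 -> bits=00001000001000
Op 2: insert ape -> sets bits 3 7 -> bits=00011001001000
Op 3: query dog -> checks bit2=0, bit7=1 (has a 0) -> no
Op 4: query emu -> checks bit6=0, bit7=1 (has a 0) -> no
Op 5: query pig -> checks bit4=1, bit10=1 (all 1) -> maybe
Op 6: insert emu -> sets bits 6 7 -> bits=00011011001000
Op 7: query pig -> checks bit4=1, bit10=1 (all 1) -> maybe
Op 8: query yak -> checks bit6=1, bit10=1 (all 1) -> maybe
Op 9: query ape -> checks bit3=1, bit7=1 (all 1) -> maybe
Query results in order: no no maybe maybe maybe maybe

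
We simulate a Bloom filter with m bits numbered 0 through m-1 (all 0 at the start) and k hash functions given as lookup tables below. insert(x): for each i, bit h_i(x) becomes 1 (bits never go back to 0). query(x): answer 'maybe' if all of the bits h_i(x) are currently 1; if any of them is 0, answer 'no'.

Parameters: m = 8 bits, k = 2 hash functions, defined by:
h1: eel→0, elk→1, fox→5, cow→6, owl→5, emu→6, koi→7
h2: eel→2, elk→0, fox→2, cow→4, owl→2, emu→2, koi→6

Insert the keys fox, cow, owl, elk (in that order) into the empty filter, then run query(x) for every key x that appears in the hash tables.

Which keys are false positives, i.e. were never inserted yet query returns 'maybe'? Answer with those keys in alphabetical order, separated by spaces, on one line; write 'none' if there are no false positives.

Start: bits=00000000
After insert 'fox': sets bits 2 5 -> bits=00100100
After insert 'cow': sets bits 4 6 -> bits=00101110
After insert 'owl': sets bits 2 5 -> bits=00101110
After insert 'elk': sets bits 0 1 -> bits=11101110
Not inserted: eel emu koi — query each against bits=11101110:
query eel: checks bit0=1, bit2=1 (all 1) -> maybe => FALSE POSITIVE
query emu: checks bit2=1, bit6=1 (all 1) -> maybe => FALSE POSITIVE
query koi: checks bit6=1, bit7=0 (has a 0) -> no => not a false positive
False positives (alphabetical): eel emu

Answer: eel emu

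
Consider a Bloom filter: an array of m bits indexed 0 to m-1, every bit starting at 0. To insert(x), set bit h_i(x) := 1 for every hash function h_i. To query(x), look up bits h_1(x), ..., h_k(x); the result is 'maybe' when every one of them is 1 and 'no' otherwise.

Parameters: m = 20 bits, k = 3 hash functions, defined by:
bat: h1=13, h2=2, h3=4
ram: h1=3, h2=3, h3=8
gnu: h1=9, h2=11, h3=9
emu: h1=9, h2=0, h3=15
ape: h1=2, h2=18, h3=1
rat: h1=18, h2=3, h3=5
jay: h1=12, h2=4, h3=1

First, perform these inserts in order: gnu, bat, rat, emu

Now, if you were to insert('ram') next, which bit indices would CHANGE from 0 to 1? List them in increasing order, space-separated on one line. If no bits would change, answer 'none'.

Answer: 8

Derivation:
Start: bits=00000000000000000000
After insert 'gnu': sets bits 9 11 -> bits=00000000010100000000
After insert 'bat': sets bits 2 4 13 -> bits=00101000010101000000
After insert 'rat': sets bits 3 5 18 -> bits=00111100010101000010
After insert 'emu': sets bits 0 9 15 -> bits=10111100010101010010
insert 'ram' would touch bits 3 8; currently bit3=1, bit8=0
Bits that are 0 among those (would change 0->1): 8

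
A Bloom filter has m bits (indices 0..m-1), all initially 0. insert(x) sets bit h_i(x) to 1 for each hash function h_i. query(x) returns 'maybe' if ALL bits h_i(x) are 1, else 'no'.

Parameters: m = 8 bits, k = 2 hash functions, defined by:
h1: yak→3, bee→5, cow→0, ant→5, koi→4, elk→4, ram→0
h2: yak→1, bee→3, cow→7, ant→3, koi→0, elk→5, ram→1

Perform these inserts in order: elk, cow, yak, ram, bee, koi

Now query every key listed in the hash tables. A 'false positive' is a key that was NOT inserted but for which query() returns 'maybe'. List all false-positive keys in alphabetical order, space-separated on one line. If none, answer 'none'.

Answer: ant

Derivation:
Start: bits=00000000
After insert 'elk': sets bits 4 5 -> bits=00001100
After insert 'cow': sets bits 0 7 -> bits=10001101
After insert 'yak': sets bits 1 3 -> bits=11011101
After insert 'ram': sets bits 0 1 -> bits=11011101
After insert 'bee': sets bits 3 5 -> bits=11011101
After insert 'koi': sets bits 0 4 -> bits=11011101
Not inserted: ant — query each against bits=11011101:
query ant: checks bit3=1, bit5=1 (all 1) -> maybe => FALSE POSITIVE
False positives (alphabetical): ant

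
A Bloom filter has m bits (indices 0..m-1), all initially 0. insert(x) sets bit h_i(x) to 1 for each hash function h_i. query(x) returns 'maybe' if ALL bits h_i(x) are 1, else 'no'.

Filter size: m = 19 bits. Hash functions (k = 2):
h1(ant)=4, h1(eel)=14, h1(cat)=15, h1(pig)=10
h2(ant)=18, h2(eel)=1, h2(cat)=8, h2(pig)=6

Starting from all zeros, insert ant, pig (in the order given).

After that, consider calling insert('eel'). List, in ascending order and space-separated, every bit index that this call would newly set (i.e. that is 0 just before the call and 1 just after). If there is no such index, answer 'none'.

Start: bits=0000000000000000000
After insert 'ant': sets bits 4 18 -> bits=0000100000000000001
After insert 'pig': sets bits 6 10 -> bits=0000101000100000001
insert 'eel' would touch bits 1 14; currently bit1=0, bit14=0
Bits that are 0 among those (would change 0->1): 1 14

Answer: 1 14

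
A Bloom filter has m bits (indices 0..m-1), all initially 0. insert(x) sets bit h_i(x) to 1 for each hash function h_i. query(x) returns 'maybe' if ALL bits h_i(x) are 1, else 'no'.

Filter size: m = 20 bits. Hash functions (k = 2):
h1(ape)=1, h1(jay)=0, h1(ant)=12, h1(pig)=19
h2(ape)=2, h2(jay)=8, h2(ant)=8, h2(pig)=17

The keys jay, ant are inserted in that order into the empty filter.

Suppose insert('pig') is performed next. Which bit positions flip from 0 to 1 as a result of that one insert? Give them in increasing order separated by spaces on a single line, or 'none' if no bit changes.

Answer: 17 19

Derivation:
Start: bits=00000000000000000000
After insert 'jay': sets bits 0 8 -> bits=10000000100000000000
After insert 'ant': sets bits 8 12 -> bits=10000000100010000000
insert 'pig' would touch bits 17 19; currently bit17=0, bit19=0
Bits that are 0 among those (would change 0->1): 17 19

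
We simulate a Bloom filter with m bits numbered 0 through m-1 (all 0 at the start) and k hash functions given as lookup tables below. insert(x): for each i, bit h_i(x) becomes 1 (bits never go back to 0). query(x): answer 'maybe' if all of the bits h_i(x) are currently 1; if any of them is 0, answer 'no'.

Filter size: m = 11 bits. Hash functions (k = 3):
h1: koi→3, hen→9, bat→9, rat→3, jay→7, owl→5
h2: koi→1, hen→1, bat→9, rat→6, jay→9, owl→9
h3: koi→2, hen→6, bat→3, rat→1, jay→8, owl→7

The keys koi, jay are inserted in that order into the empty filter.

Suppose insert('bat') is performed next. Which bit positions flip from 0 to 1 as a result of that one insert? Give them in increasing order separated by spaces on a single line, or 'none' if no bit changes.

Answer: none

Derivation:
Start: bits=00000000000
After insert 'koi': sets bits 1 2 3 -> bits=01110000000
After insert 'jay': sets bits 7 8 9 -> bits=01110001110
insert 'bat' would touch bits 3 9; currently bit3=1, bit9=1
Bits that are 0 among those (would change 0->1): none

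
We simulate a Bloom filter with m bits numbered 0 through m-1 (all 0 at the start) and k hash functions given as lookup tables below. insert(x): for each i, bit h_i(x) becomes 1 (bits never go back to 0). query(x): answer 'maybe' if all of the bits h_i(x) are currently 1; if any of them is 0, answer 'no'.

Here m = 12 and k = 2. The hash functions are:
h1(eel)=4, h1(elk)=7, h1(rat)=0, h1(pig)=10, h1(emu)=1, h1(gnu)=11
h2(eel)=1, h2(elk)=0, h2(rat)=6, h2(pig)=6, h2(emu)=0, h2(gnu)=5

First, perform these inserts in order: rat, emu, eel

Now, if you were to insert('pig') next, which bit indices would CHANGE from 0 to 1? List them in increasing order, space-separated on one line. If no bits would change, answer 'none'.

Start: bits=000000000000
After insert 'rat': sets bits 0 6 -> bits=100000100000
After insert 'emu': sets bits 0 1 -> bits=110000100000
After insert 'eel': sets bits 1 4 -> bits=110010100000
insert 'pig' would touch bits 6 10; currently bit6=1, bit10=0
Bits that are 0 among those (would change 0->1): 10

Answer: 10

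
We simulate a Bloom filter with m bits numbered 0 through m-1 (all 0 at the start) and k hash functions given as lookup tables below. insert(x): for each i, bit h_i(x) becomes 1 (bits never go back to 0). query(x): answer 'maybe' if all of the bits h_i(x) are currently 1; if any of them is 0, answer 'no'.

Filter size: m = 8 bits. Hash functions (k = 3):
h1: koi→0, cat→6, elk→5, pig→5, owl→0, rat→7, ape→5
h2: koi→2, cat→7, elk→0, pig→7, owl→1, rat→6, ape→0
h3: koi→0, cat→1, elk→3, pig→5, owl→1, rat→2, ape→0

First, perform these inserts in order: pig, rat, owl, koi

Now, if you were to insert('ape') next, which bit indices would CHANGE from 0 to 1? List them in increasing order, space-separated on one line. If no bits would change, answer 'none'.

Start: bits=00000000
After insert 'pig': sets bits 5 7 -> bits=00000101
After insert 'rat': sets bits 2 6 7 -> bits=00100111
After insert 'owl': sets bits 0 1 -> bits=11100111
After insert 'koi': sets bits 0 2 -> bits=11100111
insert 'ape' would touch bits 0 5; currently bit0=1, bit5=1
Bits that are 0 among those (would change 0->1): none

Answer: none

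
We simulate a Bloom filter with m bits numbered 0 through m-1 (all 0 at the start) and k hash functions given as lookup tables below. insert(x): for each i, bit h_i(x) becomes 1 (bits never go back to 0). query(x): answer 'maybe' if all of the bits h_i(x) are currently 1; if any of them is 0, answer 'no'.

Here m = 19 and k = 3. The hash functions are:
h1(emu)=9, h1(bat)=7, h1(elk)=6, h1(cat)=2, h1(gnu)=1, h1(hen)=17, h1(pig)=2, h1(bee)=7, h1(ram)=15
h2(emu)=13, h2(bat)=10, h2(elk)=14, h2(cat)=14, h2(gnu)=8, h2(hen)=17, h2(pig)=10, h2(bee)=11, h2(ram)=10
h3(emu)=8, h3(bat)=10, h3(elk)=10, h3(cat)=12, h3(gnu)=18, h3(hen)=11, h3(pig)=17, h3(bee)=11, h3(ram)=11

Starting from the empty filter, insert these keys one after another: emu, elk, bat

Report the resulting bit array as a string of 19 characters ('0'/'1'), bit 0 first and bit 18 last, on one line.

Start: bits=0000000000000000000
After insert 'emu': sets bits 8 9 13 -> bits=0000000011000100000
After insert 'elk': sets bits 6 10 14 -> bits=0000001011100110000
After insert 'bat': sets bits 7 10 -> bits=0000001111100110000

Answer: 0000001111100110000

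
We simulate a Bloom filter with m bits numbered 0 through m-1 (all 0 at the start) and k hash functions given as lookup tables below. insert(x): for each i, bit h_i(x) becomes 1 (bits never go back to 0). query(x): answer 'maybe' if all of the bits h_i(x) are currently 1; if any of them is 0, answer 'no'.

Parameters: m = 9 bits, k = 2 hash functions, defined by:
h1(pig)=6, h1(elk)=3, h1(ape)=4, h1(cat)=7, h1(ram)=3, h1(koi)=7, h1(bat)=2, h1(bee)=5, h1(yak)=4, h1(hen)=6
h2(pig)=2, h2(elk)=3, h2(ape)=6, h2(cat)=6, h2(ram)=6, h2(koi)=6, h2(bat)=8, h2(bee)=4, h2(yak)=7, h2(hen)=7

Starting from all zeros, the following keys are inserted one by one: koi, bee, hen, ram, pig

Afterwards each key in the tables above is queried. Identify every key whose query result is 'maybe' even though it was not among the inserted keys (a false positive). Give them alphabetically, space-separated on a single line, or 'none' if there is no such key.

Start: bits=000000000
After insert 'koi': sets bits 6 7 -> bits=000000110
After insert 'bee': sets bits 4 5 -> bits=000011110
After insert 'hen': sets bits 6 7 -> bits=000011110
After insert 'ram': sets bits 3 6 -> bits=000111110
After insert 'pig': sets bits 2 6 -> bits=001111110
Not inserted: ape bat cat elk yak — query each against bits=001111110:
query ape: checks bit4=1, bit6=1 (all 1) -> maybe => FALSE POSITIVE
query bat: checks bit2=1, bit8=0 (has a 0) -> no => not a false positive
query cat: checks bit6=1, bit7=1 (all 1) -> maybe => FALSE POSITIVE
query elk: checks bit3=1 (all 1) -> maybe => FALSE POSITIVE
query yak: checks bit4=1, bit7=1 (all 1) -> maybe => FALSE POSITIVE
False positives (alphabetical): ape cat elk yak

Answer: ape cat elk yak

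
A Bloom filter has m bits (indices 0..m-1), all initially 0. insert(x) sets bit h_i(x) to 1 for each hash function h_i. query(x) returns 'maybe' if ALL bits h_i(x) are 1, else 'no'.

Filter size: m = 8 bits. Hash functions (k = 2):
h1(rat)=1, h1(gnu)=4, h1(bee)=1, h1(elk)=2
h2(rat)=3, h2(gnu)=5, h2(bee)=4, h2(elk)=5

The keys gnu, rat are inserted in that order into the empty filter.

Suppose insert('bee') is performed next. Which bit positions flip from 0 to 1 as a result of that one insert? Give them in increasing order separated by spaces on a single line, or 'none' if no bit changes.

Start: bits=00000000
After insert 'gnu': sets bits 4 5 -> bits=00001100
After insert 'rat': sets bits 1 3 -> bits=01011100
insert 'bee' would touch bits 1 4; currently bit1=1, bit4=1
Bits that are 0 among those (would change 0->1): none

Answer: none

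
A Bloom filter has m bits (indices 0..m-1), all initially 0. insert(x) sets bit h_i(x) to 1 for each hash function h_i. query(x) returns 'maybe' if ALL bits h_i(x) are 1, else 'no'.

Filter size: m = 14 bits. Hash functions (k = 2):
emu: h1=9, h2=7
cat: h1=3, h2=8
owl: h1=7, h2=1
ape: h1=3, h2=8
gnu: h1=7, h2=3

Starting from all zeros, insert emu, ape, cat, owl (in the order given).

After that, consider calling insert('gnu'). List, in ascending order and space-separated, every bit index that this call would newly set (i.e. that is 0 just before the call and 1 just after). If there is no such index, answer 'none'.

Start: bits=00000000000000
After insert 'emu': sets bits 7 9 -> bits=00000001010000
After insert 'ape': sets bits 3 8 -> bits=00010001110000
After insert 'cat': sets bits 3 8 -> bits=00010001110000
After insert 'owl': sets bits 1 7 -> bits=01010001110000
insert 'gnu' would touch bits 3 7; currently bit3=1, bit7=1
Bits that are 0 among those (would change 0->1): none

Answer: none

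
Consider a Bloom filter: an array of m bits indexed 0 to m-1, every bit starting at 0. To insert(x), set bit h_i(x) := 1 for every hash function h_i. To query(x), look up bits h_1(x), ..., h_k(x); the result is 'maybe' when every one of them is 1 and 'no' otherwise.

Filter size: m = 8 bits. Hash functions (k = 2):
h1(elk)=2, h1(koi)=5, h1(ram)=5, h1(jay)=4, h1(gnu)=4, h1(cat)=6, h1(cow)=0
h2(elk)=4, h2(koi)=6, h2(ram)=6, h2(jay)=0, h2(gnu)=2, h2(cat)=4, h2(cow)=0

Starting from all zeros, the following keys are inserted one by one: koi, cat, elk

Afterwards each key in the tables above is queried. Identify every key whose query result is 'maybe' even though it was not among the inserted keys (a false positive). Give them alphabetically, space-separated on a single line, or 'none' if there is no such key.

Start: bits=00000000
After insert 'koi': sets bits 5 6 -> bits=00000110
After insert 'cat': sets bits 4 6 -> bits=00001110
After insert 'elk': sets bits 2 4 -> bits=00101110
Not inserted: cow gnu jay ram — query each against bits=00101110:
query cow: checks bit0=0 (has a 0) -> no => not a false positive
query gnu: checks bit2=1, bit4=1 (all 1) -> maybe => FALSE POSITIVE
query jay: checks bit0=0, bit4=1 (has a 0) -> no => not a false positive
query ram: checks bit5=1, bit6=1 (all 1) -> maybe => FALSE POSITIVE
False positives (alphabetical): gnu ram

Answer: gnu ram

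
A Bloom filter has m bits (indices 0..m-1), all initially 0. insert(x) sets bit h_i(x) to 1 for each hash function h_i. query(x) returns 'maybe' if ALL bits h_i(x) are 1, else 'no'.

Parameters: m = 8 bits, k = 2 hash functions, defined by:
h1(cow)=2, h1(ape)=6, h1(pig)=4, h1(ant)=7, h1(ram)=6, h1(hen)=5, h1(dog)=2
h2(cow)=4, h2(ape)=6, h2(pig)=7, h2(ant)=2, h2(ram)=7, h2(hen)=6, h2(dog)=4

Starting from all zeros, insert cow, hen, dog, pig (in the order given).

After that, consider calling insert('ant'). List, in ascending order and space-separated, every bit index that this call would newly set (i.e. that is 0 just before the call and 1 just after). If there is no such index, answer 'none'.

Start: bits=00000000
After insert 'cow': sets bits 2 4 -> bits=00101000
After insert 'hen': sets bits 5 6 -> bits=00101110
After insert 'dog': sets bits 2 4 -> bits=00101110
After insert 'pig': sets bits 4 7 -> bits=00101111
insert 'ant' would touch bits 2 7; currently bit2=1, bit7=1
Bits that are 0 among those (would change 0->1): none

Answer: none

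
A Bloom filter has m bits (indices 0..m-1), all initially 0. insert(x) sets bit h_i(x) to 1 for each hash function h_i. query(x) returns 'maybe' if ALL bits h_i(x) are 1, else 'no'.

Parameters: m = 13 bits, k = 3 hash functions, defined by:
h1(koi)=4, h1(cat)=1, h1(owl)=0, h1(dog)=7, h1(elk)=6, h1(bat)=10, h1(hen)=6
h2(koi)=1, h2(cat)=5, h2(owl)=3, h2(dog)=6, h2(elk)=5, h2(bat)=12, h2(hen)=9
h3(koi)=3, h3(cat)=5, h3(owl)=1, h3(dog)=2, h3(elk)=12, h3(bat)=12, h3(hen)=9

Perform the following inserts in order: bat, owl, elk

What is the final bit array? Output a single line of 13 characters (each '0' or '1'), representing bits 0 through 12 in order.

Answer: 1101011000101

Derivation:
Start: bits=0000000000000
After insert 'bat': sets bits 10 12 -> bits=0000000000101
After insert 'owl': sets bits 0 1 3 -> bits=1101000000101
After insert 'elk': sets bits 5 6 12 -> bits=1101011000101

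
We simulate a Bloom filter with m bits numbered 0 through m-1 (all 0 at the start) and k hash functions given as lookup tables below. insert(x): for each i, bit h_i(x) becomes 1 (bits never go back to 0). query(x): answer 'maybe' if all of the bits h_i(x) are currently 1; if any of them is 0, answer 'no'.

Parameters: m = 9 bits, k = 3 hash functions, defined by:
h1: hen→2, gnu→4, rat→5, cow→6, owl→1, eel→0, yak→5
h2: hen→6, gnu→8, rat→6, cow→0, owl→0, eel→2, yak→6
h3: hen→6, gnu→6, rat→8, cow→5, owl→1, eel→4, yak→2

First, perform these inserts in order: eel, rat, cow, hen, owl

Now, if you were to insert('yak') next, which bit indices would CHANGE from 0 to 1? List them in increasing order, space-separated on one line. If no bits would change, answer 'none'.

Start: bits=000000000
After insert 'eel': sets bits 0 2 4 -> bits=101010000
After insert 'rat': sets bits 5 6 8 -> bits=101011101
After insert 'cow': sets bits 0 5 6 -> bits=101011101
After insert 'hen': sets bits 2 6 -> bits=101011101
After insert 'owl': sets bits 0 1 -> bits=111011101
insert 'yak' would touch bits 2 5 6; currently bit2=1, bit5=1, bit6=1
Bits that are 0 among those (would change 0->1): none

Answer: none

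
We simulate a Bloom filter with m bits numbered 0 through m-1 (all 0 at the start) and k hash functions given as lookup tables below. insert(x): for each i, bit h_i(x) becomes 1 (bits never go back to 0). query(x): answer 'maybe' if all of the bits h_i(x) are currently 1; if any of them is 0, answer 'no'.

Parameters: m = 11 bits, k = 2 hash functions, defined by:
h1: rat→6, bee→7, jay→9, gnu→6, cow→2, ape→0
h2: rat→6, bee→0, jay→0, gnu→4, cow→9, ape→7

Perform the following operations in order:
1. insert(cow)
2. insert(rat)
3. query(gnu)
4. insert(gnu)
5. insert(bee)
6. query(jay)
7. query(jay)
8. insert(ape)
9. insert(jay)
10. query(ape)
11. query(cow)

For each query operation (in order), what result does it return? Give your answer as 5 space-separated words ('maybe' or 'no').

Start: bits=00000000000
Op 1: insert cow -> sets bits 2 9 -> bits=00100000010
Op 2: insert rat -> sets bits 6 -> bits=00100010010
Op 3: query gnu -> checks bit4=0, bit6=1 (has a 0) -> no
Op 4: insert gnu -> sets bits 4 6 -> bits=00101010010
Op 5: insert bee -> sets bits 0 7 -> bits=10101011010
Op 6: query jay -> checks bit0=1, bit9=1 (all 1) -> maybe
Op 7: query jay -> checks bit0=1, bit9=1 (all 1) -> maybe
Op 8: insert ape -> sets bits 0 7 -> bits=10101011010
Op 9: insert jay -> sets bits 0 9 -> bits=10101011010
Op 10: query ape -> checks bit0=1, bit7=1 (all 1) -> maybe
Op 11: query cow -> checks bit2=1, bit9=1 (all 1) -> maybe
Query results in order: no maybe maybe maybe maybe

Answer: no maybe maybe maybe maybe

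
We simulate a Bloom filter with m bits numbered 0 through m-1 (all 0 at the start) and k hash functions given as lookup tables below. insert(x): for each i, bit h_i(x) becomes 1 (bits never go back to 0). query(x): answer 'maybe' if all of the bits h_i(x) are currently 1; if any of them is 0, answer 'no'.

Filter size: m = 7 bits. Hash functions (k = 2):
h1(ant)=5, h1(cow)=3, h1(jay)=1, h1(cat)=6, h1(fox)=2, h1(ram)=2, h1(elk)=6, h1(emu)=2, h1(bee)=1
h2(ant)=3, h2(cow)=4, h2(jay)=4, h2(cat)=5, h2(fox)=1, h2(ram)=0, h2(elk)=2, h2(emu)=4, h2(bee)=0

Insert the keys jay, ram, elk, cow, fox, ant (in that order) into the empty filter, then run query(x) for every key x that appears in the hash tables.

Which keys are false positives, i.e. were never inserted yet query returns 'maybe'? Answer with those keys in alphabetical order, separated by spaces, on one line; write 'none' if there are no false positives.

Answer: bee cat emu

Derivation:
Start: bits=0000000
After insert 'jay': sets bits 1 4 -> bits=0100100
After insert 'ram': sets bits 0 2 -> bits=1110100
After insert 'elk': sets bits 2 6 -> bits=1110101
After insert 'cow': sets bits 3 4 -> bits=1111101
After insert 'fox': sets bits 1 2 -> bits=1111101
After insert 'ant': sets bits 3 5 -> bits=1111111
Not inserted: bee cat emu — query each against bits=1111111:
query bee: checks bit0=1, bit1=1 (all 1) -> maybe => FALSE POSITIVE
query cat: checks bit5=1, bit6=1 (all 1) -> maybe => FALSE POSITIVE
query emu: checks bit2=1, bit4=1 (all 1) -> maybe => FALSE POSITIVE
False positives (alphabetical): bee cat emu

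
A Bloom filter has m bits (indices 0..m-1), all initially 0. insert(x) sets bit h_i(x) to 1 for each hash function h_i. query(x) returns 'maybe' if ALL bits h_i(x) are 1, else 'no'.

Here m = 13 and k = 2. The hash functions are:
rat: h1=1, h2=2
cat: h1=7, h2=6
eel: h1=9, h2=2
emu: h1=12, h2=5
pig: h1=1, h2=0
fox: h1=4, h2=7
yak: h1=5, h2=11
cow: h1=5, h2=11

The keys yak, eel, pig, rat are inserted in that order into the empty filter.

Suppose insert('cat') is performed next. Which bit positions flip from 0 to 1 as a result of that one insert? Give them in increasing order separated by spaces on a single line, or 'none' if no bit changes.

Start: bits=0000000000000
After insert 'yak': sets bits 5 11 -> bits=0000010000010
After insert 'eel': sets bits 2 9 -> bits=0010010001010
After insert 'pig': sets bits 0 1 -> bits=1110010001010
After insert 'rat': sets bits 1 2 -> bits=1110010001010
insert 'cat' would touch bits 6 7; currently bit6=0, bit7=0
Bits that are 0 among those (would change 0->1): 6 7

Answer: 6 7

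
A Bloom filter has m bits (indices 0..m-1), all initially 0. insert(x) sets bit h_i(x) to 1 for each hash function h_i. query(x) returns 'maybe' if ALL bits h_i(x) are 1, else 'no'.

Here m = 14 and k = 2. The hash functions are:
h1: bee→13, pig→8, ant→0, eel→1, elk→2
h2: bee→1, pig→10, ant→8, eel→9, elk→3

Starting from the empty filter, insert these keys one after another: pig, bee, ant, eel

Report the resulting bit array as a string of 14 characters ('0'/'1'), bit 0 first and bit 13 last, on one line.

Start: bits=00000000000000
After insert 'pig': sets bits 8 10 -> bits=00000000101000
After insert 'bee': sets bits 1 13 -> bits=01000000101001
After insert 'ant': sets bits 0 8 -> bits=11000000101001
After insert 'eel': sets bits 1 9 -> bits=11000000111001

Answer: 11000000111001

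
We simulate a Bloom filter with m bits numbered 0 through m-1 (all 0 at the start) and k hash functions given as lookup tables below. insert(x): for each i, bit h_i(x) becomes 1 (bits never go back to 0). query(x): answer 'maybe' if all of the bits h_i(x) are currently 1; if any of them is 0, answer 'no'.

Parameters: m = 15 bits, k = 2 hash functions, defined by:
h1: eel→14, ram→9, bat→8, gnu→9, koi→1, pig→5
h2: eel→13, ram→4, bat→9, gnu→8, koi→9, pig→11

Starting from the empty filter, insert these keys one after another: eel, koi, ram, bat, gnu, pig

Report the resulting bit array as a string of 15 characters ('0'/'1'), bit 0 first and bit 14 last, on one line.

Answer: 010011001101011

Derivation:
Start: bits=000000000000000
After insert 'eel': sets bits 13 14 -> bits=000000000000011
After insert 'koi': sets bits 1 9 -> bits=010000000100011
After insert 'ram': sets bits 4 9 -> bits=010010000100011
After insert 'bat': sets bits 8 9 -> bits=010010001100011
After insert 'gnu': sets bits 8 9 -> bits=010010001100011
After insert 'pig': sets bits 5 11 -> bits=010011001101011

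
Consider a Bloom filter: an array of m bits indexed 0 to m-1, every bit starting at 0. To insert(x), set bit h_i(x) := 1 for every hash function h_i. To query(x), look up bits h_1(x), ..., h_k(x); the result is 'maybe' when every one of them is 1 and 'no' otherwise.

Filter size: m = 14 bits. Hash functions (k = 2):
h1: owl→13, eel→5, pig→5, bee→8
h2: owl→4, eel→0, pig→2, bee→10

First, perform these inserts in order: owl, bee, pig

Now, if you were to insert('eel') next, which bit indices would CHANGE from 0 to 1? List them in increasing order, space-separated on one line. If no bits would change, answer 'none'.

Start: bits=00000000000000
After insert 'owl': sets bits 4 13 -> bits=00001000000001
After insert 'bee': sets bits 8 10 -> bits=00001000101001
After insert 'pig': sets bits 2 5 -> bits=00101100101001
insert 'eel' would touch bits 0 5; currently bit0=0, bit5=1
Bits that are 0 among those (would change 0->1): 0

Answer: 0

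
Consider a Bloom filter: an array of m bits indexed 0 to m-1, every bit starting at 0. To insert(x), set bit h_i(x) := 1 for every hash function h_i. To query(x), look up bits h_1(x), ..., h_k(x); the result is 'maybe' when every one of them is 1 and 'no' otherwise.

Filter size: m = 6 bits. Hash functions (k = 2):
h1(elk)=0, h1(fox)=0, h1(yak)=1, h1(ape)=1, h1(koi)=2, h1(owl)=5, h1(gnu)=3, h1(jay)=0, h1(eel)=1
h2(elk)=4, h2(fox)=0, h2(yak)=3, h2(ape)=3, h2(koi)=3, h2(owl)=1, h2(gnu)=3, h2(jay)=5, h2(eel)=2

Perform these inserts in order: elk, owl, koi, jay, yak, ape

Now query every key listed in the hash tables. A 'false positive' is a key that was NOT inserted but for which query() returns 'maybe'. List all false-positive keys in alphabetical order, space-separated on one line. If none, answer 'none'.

Answer: eel fox gnu

Derivation:
Start: bits=000000
After insert 'elk': sets bits 0 4 -> bits=100010
After insert 'owl': sets bits 1 5 -> bits=110011
After insert 'koi': sets bits 2 3 -> bits=111111
After insert 'jay': sets bits 0 5 -> bits=111111
After insert 'yak': sets bits 1 3 -> bits=111111
After insert 'ape': sets bits 1 3 -> bits=111111
Not inserted: eel fox gnu — query each against bits=111111:
query eel: checks bit1=1, bit2=1 (all 1) -> maybe => FALSE POSITIVE
query fox: checks bit0=1 (all 1) -> maybe => FALSE POSITIVE
query gnu: checks bit3=1 (all 1) -> maybe => FALSE POSITIVE
False positives (alphabetical): eel fox gnu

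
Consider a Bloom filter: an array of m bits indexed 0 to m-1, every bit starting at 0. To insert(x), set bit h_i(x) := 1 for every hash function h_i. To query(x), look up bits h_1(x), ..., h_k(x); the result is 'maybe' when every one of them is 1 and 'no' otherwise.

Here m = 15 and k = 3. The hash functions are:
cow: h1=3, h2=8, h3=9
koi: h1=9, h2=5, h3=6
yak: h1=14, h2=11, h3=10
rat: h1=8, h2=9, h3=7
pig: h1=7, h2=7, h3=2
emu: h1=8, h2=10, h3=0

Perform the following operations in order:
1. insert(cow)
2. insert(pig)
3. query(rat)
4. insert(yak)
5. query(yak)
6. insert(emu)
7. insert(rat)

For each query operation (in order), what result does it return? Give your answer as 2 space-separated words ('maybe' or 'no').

Answer: maybe maybe

Derivation:
Start: bits=000000000000000
Op 1: insert cow -> sets bits 3 8 9 -> bits=000100001100000
Op 2: insert pig -> sets bits 2 7 -> bits=001100011100000
Op 3: query rat -> checks bit7=1, bit8=1, bit9=1 (all 1) -> maybe
Op 4: insert yak -> sets bits 10 11 14 -> bits=001100011111001
Op 5: query yak -> checks bit10=1, bit11=1, bit14=1 (all 1) -> maybe
Op 6: insert emu -> sets bits 0 8 10 -> bits=101100011111001
Op 7: insert rat -> sets bits 7 8 9 -> bits=101100011111001
Query results in order: maybe maybe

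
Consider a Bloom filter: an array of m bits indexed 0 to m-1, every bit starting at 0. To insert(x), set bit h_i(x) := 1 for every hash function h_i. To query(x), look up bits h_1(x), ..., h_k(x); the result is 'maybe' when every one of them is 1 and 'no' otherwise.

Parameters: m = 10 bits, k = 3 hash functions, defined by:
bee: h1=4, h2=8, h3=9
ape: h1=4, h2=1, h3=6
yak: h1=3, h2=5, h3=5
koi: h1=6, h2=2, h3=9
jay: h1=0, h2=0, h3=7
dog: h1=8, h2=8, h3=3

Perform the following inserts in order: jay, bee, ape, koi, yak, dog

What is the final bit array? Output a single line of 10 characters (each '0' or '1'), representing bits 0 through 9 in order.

Start: bits=0000000000
After insert 'jay': sets bits 0 7 -> bits=1000000100
After insert 'bee': sets bits 4 8 9 -> bits=1000100111
After insert 'ape': sets bits 1 4 6 -> bits=1100101111
After insert 'koi': sets bits 2 6 9 -> bits=1110101111
After insert 'yak': sets bits 3 5 -> bits=1111111111
After insert 'dog': sets bits 3 8 -> bits=1111111111

Answer: 1111111111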